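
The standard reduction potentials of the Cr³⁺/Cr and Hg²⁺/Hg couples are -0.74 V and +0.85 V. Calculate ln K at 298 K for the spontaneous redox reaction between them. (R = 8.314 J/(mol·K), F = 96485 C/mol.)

E°_cell = +0.85 − (-0.74) = 1.59 V, with n = 6 electrons transferred.
At equilibrium E = 0, so the Nernst equation gives ln K = nFE°/RT = (6)(96485)(1.59)/((8.314)(298)) = 371.52.

ln K = 371.5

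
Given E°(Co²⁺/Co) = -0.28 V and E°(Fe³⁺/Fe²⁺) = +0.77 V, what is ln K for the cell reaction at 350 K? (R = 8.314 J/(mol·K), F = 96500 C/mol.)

ln K = 69.6

E°_cell = +0.77 − (-0.28) = 1.05 V, with n = 2 electrons transferred.
At equilibrium E = 0, so the Nernst equation gives ln K = nFE°/RT = (2)(96500)(1.05)/((8.314)(350)) = 69.64.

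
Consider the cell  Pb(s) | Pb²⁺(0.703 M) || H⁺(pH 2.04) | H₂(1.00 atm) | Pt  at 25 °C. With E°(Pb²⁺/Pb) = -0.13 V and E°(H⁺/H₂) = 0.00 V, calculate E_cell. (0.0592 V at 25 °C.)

0.014 V

The hydrogen couple is the cathode, so E°_cell = 0.13 V; n = 2.
[H⁺] = 10^(−2.04) = 0.0091 M, and Q = [Pb²⁺]·P(H₂) / [H⁺]^2 = 8450.
E = E° − (0.0592/2) log Q = 0.13 − (0.0592/2)(3.927) = 0.014 V.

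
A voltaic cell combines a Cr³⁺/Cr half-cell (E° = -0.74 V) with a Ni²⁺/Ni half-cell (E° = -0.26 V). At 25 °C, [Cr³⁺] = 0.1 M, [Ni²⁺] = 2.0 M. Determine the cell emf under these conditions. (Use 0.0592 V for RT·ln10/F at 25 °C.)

0.509 V

The Ni²⁺/Ni couple has the higher reduction potential and acts as the cathode, so E°_cell = -0.26 − (-0.74) = 0.48 V.
Balancing electrons gives n = 6; the reaction quotient is Q = [Cr³⁺]^2/[Ni²⁺]^3 = 0.00125.
At 25 °C, E = E° − (0.0592/n) log Q = 0.48 − (0.0592/6)(-2.903) = 0.480 + 0.029 = 0.509 V.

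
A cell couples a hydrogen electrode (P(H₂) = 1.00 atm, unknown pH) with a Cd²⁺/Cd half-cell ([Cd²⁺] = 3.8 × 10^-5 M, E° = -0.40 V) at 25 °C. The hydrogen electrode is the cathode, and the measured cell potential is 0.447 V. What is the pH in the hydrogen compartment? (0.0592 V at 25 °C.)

E°_cell = 0.40 V and n = 2.
log Q = n(E° − E)/0.0592 = 2×(0.40 − 0.447)/0.0592 = -1.588.
With Q = [Cd²⁺]·P(H₂) / [H⁺]^2, solving for [H⁺] gives log[H⁺] = -1.416, so pH = 1.42.

pH = 1.42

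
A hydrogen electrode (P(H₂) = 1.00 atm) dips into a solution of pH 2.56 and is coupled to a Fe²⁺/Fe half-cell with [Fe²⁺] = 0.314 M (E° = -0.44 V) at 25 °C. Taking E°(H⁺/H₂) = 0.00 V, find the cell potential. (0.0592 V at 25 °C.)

0.30 V

The hydrogen couple is the cathode, so E°_cell = 0.44 V; n = 2.
[H⁺] = 10^(−2.56) = 0.0028 M, and Q = [Fe²⁺]·P(H₂) / [H⁺]^2 = 4.14 × 10^4.
E = E° − (0.0592/2) log Q = 0.44 − (0.0592/2)(4.617) = 0.303 V.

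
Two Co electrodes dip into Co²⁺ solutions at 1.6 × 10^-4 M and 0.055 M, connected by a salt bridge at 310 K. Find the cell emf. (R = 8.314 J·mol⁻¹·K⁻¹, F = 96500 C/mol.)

Both half-cells are Co²⁺/Co, so E°_cell = 0. The concentrated side is the cathode; the cell reaction moves Co²⁺ from high to low concentration with n = 2.
Q = [Co²⁺]_dilute/[Co²⁺]_conc = 1.6 × 10^-4/0.055 = 0.00291.
E = 0 − (RT/nF) ln Q = −((8.314×310)/(2×96500))(-5.840) = 0.0780 V.

0.078 V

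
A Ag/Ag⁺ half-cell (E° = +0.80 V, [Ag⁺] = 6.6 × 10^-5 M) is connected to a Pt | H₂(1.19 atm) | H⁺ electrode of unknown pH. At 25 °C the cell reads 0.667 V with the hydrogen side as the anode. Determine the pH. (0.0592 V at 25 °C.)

pH = 1.90

E°_cell = 0.80 V and n = 2.
log Q = n(E° − E)/0.0592 = 2×(0.80 − 0.667)/0.0592 = 4.493.
With Q = [H⁺]^2 / ([Ag⁺]^2·P(H₂)), solving for [H⁺] gives log[H⁺] = -1.896, so pH = 1.90.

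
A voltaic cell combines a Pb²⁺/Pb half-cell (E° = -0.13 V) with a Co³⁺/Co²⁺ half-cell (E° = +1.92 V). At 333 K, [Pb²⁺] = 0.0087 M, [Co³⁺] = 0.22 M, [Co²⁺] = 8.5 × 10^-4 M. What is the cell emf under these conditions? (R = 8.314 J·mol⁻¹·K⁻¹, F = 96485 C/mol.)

2.28 V

The Co³⁺/Co²⁺ couple has the higher reduction potential and acts as the cathode, so E°_cell = +1.92 − (-0.13) = 2.05 V.
Balancing electrons gives n = 2; the reaction quotient is Q = [Pb²⁺]·[Co²⁺]^2/[Co³⁺]^2 = 1.3 × 10^-7.
E = E° − (RT/nF) ln Q = 2.05 − (8.314×333)/(2×96485) × (-15.857) = 2.050 + 0.228 = 2.278 V.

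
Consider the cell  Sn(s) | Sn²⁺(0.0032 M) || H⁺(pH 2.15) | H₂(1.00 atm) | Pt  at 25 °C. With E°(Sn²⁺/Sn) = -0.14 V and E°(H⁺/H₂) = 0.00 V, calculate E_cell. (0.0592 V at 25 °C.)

The hydrogen couple is the cathode, so E°_cell = 0.14 V; n = 2.
[H⁺] = 10^(−2.15) = 0.0071 M, and Q = [Sn²⁺]·P(H₂) / [H⁺]^2 = 63.8.
E = E° − (0.0592/2) log Q = 0.14 − (0.0592/2)(1.805) = 0.087 V.

0.087 V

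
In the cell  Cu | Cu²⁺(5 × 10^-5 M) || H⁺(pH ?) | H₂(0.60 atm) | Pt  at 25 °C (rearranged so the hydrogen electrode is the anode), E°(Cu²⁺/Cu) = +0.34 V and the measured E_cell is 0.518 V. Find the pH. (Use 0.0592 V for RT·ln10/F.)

E°_cell = 0.34 V and n = 2.
log Q = n(E° − E)/0.0592 = 2×(0.34 − 0.518)/0.0592 = -6.014.
With Q = [H⁺]^2 / ([Cu²⁺]·P(H₂)), solving for [H⁺] gives log[H⁺] = -5.268, so pH = 5.27.

pH = 5.27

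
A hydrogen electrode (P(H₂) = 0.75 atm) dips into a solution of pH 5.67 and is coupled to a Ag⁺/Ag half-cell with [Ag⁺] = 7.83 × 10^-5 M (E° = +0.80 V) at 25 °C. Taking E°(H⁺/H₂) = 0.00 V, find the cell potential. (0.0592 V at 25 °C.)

0.89 V

The Ag⁺/Ag couple is the cathode, so E°_cell = 0.80 V; n = 2.
[H⁺] = 10^(−5.67) = 2.1 × 10^-6 M, and Q = [H⁺]^2 / ([Ag⁺]^2·P(H₂)) = 9.94 × 10^-4.
E = E° − (0.0592/2) log Q = 0.80 − (0.0592/2)(-3.003) = 0.889 V.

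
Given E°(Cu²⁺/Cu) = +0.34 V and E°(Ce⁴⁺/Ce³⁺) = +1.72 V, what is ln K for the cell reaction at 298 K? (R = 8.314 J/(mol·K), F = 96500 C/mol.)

ln K = 107.5

E°_cell = +1.72 − (+0.34) = 1.38 V, with n = 2 electrons transferred.
At equilibrium E = 0, so the Nernst equation gives ln K = nFE°/RT = (2)(96500)(1.38)/((8.314)(298)) = 107.50.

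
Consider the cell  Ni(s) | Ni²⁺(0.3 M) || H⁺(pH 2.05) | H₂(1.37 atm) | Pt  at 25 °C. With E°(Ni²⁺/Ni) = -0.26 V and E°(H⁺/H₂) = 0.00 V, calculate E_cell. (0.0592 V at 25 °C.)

0.15 V

The hydrogen couple is the cathode, so E°_cell = 0.26 V; n = 2.
[H⁺] = 10^(−2.05) = 0.0089 M, and Q = [Ni²⁺]·P(H₂) / [H⁺]^2 = 5170.
E = E° − (0.0592/2) log Q = 0.26 − (0.0592/2)(3.714) = 0.150 V.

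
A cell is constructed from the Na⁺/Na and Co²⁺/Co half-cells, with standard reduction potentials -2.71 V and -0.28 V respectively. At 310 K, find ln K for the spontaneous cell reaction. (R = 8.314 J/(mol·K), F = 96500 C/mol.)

E°_cell = -0.28 − (-2.71) = 2.43 V, with n = 2 electrons transferred.
At equilibrium E = 0, so the Nernst equation gives ln K = nFE°/RT = (2)(96500)(2.43)/((8.314)(310)) = 181.97.

ln K = 182.0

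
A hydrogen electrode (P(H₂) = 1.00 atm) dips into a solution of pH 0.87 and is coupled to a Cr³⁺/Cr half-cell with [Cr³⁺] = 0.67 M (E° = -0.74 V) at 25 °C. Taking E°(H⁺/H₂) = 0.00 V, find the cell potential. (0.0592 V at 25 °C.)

0.69 V

The hydrogen couple is the cathode, so E°_cell = 0.74 V; n = 6.
[H⁺] = 10^(−0.87) = 0.13 M, and Q = [Cr³⁺]^2·P(H₂)^3 / [H⁺]^6 = 7.45 × 10^4.
E = E° − (0.0592/6) log Q = 0.74 − (0.0592/6)(4.872) = 0.692 V.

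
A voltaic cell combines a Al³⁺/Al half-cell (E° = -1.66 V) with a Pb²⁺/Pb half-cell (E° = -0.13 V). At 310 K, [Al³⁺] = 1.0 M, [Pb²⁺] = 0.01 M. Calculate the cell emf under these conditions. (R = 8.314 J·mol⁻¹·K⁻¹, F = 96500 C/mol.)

1.47 V

The Pb²⁺/Pb couple has the higher reduction potential and acts as the cathode, so E°_cell = -0.13 − (-1.66) = 1.53 V.
Balancing electrons gives n = 6; the reaction quotient is Q = [Al³⁺]^2/[Pb²⁺]^3 = 1 × 10^6.
E = E° − (RT/nF) ln Q = 1.53 − (8.314×310)/(6×96500) × (13.816) = 1.530 − 0.062 = 1.468 V.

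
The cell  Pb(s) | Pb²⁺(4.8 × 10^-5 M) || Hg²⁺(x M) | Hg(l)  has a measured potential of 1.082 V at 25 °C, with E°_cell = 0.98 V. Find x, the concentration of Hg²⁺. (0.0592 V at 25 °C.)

0.13 M

From the Nernst equation, log Q = n(E° − E)/0.0592 = 2(0.98 − 1.082)/0.0592 = -3.446, so Q = 3.58 × 10^-4.
With Q = [Pb²⁺]/[Hg²⁺] and the known concentrations, [Hg²⁺] in the denominator gives [Hg²⁺] = 0.13 M.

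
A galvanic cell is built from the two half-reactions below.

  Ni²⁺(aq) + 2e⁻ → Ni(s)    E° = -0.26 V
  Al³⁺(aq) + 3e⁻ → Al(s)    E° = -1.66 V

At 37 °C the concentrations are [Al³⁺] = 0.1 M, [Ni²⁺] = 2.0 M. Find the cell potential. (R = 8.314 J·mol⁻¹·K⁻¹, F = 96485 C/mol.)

1.43 V

The Ni²⁺/Ni couple has the higher reduction potential and acts as the cathode, so E°_cell = -0.26 − (-1.66) = 1.40 V.
Balancing electrons gives n = 6; the reaction quotient is Q = [Al³⁺]^2/[Ni²⁺]^3 = 0.00125.
E = E° − (RT/nF) ln Q = 1.40 − (8.314×310)/(6×96485) × (-6.685) = 1.400 + 0.030 = 1.430 V.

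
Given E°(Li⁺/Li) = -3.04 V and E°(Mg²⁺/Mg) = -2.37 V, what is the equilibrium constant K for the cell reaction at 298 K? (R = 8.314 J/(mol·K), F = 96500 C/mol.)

4.6 × 10^22

E°_cell = -2.37 − (-3.04) = 0.67 V, with n = 2 electrons transferred.
At equilibrium E = 0, so the Nernst equation gives ln K = nFE°/RT = (2)(96500)(0.67)/((8.314)(298)) = 52.19.
K = e^52.19 = 4.6 × 10^22.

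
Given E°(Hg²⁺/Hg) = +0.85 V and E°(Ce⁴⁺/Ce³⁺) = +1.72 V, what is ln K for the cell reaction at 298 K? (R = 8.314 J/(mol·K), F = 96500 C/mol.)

ln K = 67.8

E°_cell = +1.72 − (+0.85) = 0.87 V, with n = 2 electrons transferred.
At equilibrium E = 0, so the Nernst equation gives ln K = nFE°/RT = (2)(96500)(0.87)/((8.314)(298)) = 67.77.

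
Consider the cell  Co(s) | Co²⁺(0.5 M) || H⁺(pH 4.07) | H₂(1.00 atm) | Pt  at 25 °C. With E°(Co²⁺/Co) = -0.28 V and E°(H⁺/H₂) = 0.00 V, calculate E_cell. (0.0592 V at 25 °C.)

0.048 V

The hydrogen couple is the cathode, so E°_cell = 0.28 V; n = 2.
[H⁺] = 10^(−4.07) = 8.5 × 10^-5 M, and Q = [Co²⁺]·P(H₂) / [H⁺]^2 = 6.9 × 10^7.
E = E° − (0.0592/2) log Q = 0.28 − (0.0592/2)(7.839) = 0.048 V.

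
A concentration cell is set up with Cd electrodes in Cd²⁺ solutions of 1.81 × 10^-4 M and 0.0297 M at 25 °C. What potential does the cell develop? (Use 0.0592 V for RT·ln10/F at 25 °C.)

Both half-cells are Cd²⁺/Cd, so E°_cell = 0. The concentrated side is the cathode; the cell reaction moves Cd²⁺ from high to low concentration with n = 2.
Q = [Cd²⁺]_dilute/[Cd²⁺]_conc = 1.81 × 10^-4/0.0297 = 0.00609.
E = 0 − (0.0592/2) log Q = −(0.0592/2)(-2.215) = 0.0656 V.

0.066 V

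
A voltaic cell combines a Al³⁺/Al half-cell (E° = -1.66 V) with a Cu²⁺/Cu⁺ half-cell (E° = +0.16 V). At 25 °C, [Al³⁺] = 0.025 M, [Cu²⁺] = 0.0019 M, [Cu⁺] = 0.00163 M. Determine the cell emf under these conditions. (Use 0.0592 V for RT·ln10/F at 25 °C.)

1.86 V

The Cu²⁺/Cu⁺ couple has the higher reduction potential and acts as the cathode, so E°_cell = +0.16 − (-1.66) = 1.82 V.
Balancing electrons gives n = 3; the reaction quotient is Q = [Al³⁺]·[Cu⁺]^3/[Cu²⁺]^3 = 0.0158.
At 25 °C, E = E° − (0.0592/n) log Q = 1.82 − (0.0592/3)(-1.802) = 1.820 + 0.036 = 1.856 V.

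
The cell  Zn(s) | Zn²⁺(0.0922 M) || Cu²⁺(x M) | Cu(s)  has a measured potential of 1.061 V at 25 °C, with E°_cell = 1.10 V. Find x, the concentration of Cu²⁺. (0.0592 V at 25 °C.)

From the Nernst equation, log Q = n(E° − E)/0.0592 = 2(1.10 − 1.061)/0.0592 = 1.318, so Q = 20.8.
With Q = [Zn²⁺]/[Cu²⁺] and the known concentrations, [Cu²⁺] in the denominator gives [Cu²⁺] = 0.0044 M.

0.0044 M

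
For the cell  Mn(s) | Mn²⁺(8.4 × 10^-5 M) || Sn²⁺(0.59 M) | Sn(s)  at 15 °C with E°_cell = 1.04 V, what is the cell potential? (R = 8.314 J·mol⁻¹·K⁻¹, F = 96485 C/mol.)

Balancing electrons gives n = 2; the reaction quotient is Q = [Mn²⁺]/[Sn²⁺] = 1.42 × 10^-4.
E = E° − (RT/nF) ln Q = 1.04 − (8.314×288)/(2×96485) × (-8.857) = 1.040 + 0.110 = 1.150 V.

1.15 V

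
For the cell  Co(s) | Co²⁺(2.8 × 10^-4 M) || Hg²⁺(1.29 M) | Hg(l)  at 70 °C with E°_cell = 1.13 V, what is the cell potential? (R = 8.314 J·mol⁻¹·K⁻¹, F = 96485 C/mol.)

Balancing electrons gives n = 2; the reaction quotient is Q = [Co²⁺]/[Hg²⁺] = 2.17 × 10^-4.
E = E° − (RT/nF) ln Q = 1.13 − (8.314×343)/(2×96485) × (-8.435) = 1.130 + 0.125 = 1.255 V.

1.25 V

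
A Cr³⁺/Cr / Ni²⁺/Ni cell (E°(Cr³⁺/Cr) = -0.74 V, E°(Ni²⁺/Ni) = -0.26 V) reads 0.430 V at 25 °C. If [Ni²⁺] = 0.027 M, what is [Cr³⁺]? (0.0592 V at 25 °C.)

From the Nernst equation, log Q = n(E° − E)/0.0592 = 6(0.48 − 0.430)/0.0592 = 5.068, so Q = 1.17 × 10^5.
With Q = [Cr³⁺]^2/[Ni²⁺]^3 and the known concentrations, [Cr³⁺]^2 in the numerator gives [Cr³⁺] = 1.5 M.

1.5 M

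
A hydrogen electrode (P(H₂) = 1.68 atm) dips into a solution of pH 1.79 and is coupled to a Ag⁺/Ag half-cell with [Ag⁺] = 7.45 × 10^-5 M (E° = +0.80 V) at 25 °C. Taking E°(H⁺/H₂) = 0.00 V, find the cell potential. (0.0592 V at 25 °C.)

0.67 V

The Ag⁺/Ag couple is the cathode, so E°_cell = 0.80 V; n = 2.
[H⁺] = 10^(−1.79) = 0.016 M, and Q = [H⁺]^2 / ([Ag⁺]^2·P(H₂)) = 2.82 × 10^4.
E = E° − (0.0592/2) log Q = 0.80 − (0.0592/2)(4.450) = 0.668 V.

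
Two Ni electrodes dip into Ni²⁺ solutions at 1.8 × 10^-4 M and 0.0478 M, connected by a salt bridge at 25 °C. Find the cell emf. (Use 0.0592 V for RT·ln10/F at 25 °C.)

Both half-cells are Ni²⁺/Ni, so E°_cell = 0. The concentrated side is the cathode; the cell reaction moves Ni²⁺ from high to low concentration with n = 2.
Q = [Ni²⁺]_dilute/[Ni²⁺]_conc = 1.8 × 10^-4/0.0478 = 0.00377.
E = 0 − (0.0592/2) log Q = −(0.0592/2)(-2.424) = 0.0718 V.

0.072 V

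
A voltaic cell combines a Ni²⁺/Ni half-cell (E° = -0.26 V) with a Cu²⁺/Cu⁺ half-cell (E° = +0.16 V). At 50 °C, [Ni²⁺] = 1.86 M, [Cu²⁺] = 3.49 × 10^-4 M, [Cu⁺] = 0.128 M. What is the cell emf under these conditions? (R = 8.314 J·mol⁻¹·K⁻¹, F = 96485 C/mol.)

The Cu²⁺/Cu⁺ couple has the higher reduction potential and acts as the cathode, so E°_cell = +0.16 − (-0.26) = 0.42 V.
Balancing electrons gives n = 2; the reaction quotient is Q = [Ni²⁺]·[Cu⁺]^2/[Cu²⁺]^2 = 2.5 × 10^5.
E = E° − (RT/nF) ln Q = 0.42 − (8.314×323)/(2×96485) × (12.430) = 0.420 − 0.173 = 0.247 V.

0.247 V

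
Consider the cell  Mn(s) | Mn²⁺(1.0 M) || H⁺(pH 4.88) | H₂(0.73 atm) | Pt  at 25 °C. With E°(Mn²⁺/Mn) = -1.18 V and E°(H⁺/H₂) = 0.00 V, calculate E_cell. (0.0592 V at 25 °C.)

0.90 V

The hydrogen couple is the cathode, so E°_cell = 1.18 V; n = 2.
[H⁺] = 10^(−4.88) = 1.3 × 10^-5 M, and Q = [Mn²⁺]·P(H₂) / [H⁺]^2 = 4.2 × 10^9.
E = E° − (0.0592/2) log Q = 1.18 − (0.0592/2)(9.623) = 0.895 V.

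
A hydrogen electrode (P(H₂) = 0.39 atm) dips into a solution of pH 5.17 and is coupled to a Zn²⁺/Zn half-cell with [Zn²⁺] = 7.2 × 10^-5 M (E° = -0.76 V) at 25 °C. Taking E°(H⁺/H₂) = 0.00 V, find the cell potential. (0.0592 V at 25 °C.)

0.59 V

The hydrogen couple is the cathode, so E°_cell = 0.76 V; n = 2.
[H⁺] = 10^(−5.17) = 6.8 × 10^-6 M, and Q = [Zn²⁺]·P(H₂) / [H⁺]^2 = 6.14 × 10^5.
E = E° − (0.0592/2) log Q = 0.76 − (0.0592/2)(5.788) = 0.589 V.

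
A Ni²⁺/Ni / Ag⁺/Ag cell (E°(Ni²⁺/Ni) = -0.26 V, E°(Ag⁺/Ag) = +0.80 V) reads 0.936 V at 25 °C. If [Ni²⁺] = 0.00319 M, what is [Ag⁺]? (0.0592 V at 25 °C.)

4.5 × 10^-4 M

From the Nernst equation, log Q = n(E° − E)/0.0592 = 2(1.06 − 0.936)/0.0592 = 4.189, so Q = 1.55 × 10^4.
With Q = [Ni²⁺]/[Ag⁺]^2 and the known concentrations, [Ag⁺]^2 in the denominator gives [Ag⁺] = 4.5 × 10^-4 M.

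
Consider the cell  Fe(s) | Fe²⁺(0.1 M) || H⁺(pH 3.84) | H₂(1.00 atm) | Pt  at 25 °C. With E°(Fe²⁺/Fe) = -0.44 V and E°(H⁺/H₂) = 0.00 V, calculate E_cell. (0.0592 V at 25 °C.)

0.24 V

The hydrogen couple is the cathode, so E°_cell = 0.44 V; n = 2.
[H⁺] = 10^(−3.84) = 1.4 × 10^-4 M, and Q = [Fe²⁺]·P(H₂) / [H⁺]^2 = 4.79 × 10^6.
E = E° − (0.0592/2) log Q = 0.44 − (0.0592/2)(6.680) = 0.242 V.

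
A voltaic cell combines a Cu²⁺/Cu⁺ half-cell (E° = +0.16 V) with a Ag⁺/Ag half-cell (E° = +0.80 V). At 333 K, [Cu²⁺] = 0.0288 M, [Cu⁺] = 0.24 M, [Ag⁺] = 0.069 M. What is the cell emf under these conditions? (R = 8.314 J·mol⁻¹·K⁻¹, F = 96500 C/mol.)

The Ag⁺/Ag couple has the higher reduction potential and acts as the cathode, so E°_cell = +0.80 − (+0.16) = 0.64 V.
Balancing electrons gives n = 1; the reaction quotient is Q = [Cu²⁺]/([Cu⁺]·[Ag⁺]) = 1.74.
E = E° − (RT/nF) ln Q = 0.64 − (8.314×333)/(1×96500) × (0.553) = 0.640 − 0.016 = 0.624 V.

0.624 V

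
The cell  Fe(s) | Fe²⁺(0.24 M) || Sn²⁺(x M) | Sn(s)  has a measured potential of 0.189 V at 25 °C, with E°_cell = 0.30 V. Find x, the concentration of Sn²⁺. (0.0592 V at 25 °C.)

From the Nernst equation, log Q = n(E° − E)/0.0592 = 2(0.30 − 0.189)/0.0592 = 3.750, so Q = 5620.
With Q = [Fe²⁺]/[Sn²⁺] and the known concentrations, [Sn²⁺] in the denominator gives [Sn²⁺] = 4.3 × 10^-5 M.

4.3 × 10^-5 M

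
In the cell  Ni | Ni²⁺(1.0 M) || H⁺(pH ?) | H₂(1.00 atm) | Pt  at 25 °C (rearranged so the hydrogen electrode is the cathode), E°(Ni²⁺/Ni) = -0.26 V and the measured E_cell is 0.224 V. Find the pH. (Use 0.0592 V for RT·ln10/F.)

E°_cell = 0.26 V and n = 2.
log Q = n(E° − E)/0.0592 = 2×(0.26 − 0.224)/0.0592 = 1.216.
With Q = [Ni²⁺]·P(H₂) / [H⁺]^2, solving for [H⁺] gives log[H⁺] = -0.608, so pH = 0.61.

pH = 0.61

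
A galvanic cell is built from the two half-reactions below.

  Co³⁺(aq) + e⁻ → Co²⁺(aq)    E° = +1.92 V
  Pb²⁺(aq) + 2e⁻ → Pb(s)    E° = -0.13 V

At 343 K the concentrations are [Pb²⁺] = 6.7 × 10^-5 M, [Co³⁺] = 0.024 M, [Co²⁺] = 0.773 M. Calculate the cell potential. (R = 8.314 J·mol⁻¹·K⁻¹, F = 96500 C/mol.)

The Co³⁺/Co²⁺ couple has the higher reduction potential and acts as the cathode, so E°_cell = +1.92 − (-0.13) = 2.05 V.
Balancing electrons gives n = 2; the reaction quotient is Q = [Pb²⁺]·[Co²⁺]^2/[Co³⁺]^2 = 0.0695.
E = E° − (RT/nF) ln Q = 2.05 − (8.314×343)/(2×96500) × (-2.666) = 2.050 + 0.039 = 2.089 V.

2.09 V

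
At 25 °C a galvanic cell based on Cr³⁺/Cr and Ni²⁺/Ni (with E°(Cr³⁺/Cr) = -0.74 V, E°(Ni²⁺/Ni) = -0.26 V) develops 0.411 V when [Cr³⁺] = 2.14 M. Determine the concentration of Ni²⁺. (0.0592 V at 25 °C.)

0.0077 M

From the Nernst equation, log Q = n(E° − E)/0.0592 = 6(0.48 − 0.411)/0.0592 = 6.993, so Q = 9.85 × 10^6.
With Q = [Cr³⁺]^2/[Ni²⁺]^3 and the known concentrations, [Ni²⁺]^3 in the denominator gives [Ni²⁺] = 0.0077 M.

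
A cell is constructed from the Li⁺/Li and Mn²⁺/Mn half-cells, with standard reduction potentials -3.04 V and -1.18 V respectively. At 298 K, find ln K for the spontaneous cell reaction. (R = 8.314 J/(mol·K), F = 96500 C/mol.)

E°_cell = -1.18 − (-3.04) = 1.86 V, with n = 2 electrons transferred.
At equilibrium E = 0, so the Nernst equation gives ln K = nFE°/RT = (2)(96500)(1.86)/((8.314)(298)) = 144.89.

ln K = 144.9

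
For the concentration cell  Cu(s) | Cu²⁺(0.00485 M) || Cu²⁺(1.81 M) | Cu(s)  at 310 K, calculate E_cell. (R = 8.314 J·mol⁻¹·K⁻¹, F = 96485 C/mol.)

Both half-cells are Cu²⁺/Cu, so E°_cell = 0. The concentrated side is the cathode; the cell reaction moves Cu²⁺ from high to low concentration with n = 2.
Q = [Cu²⁺]_dilute/[Cu²⁺]_conc = 0.00485/1.81 = 0.00268.
E = 0 − (RT/nF) ln Q = −((8.314×310)/(2×96485))(-5.922) = 0.0791 V.

0.079 V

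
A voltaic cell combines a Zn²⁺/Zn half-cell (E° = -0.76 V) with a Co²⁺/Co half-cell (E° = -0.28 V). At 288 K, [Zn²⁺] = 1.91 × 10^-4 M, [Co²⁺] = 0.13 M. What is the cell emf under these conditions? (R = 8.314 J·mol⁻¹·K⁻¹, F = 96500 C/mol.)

0.561 V

The Co²⁺/Co couple has the higher reduction potential and acts as the cathode, so E°_cell = -0.28 − (-0.76) = 0.48 V.
Balancing electrons gives n = 2; the reaction quotient is Q = [Zn²⁺]/[Co²⁺] = 0.00147.
E = E° − (RT/nF) ln Q = 0.48 − (8.314×288)/(2×96500) × (-6.523) = 0.480 + 0.081 = 0.561 V.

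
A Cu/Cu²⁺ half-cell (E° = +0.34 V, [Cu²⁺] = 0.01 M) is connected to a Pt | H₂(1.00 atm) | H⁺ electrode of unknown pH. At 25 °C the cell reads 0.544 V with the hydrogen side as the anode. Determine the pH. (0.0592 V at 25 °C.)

pH = 4.45

E°_cell = 0.34 V and n = 2.
log Q = n(E° − E)/0.0592 = 2×(0.34 − 0.544)/0.0592 = -6.892.
With Q = [H⁺]^2 / ([Cu²⁺]·P(H₂)), solving for [H⁺] gives log[H⁺] = -4.446, so pH = 4.45.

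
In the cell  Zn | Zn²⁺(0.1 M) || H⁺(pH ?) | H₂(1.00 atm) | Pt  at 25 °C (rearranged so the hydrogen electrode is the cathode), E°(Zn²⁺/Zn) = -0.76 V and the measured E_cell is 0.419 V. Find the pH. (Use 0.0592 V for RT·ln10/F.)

pH = 6.26

E°_cell = 0.76 V and n = 2.
log Q = n(E° − E)/0.0592 = 2×(0.76 − 0.419)/0.0592 = 11.520.
With Q = [Zn²⁺]·P(H₂) / [H⁺]^2, solving for [H⁺] gives log[H⁺] = -6.260, so pH = 6.26.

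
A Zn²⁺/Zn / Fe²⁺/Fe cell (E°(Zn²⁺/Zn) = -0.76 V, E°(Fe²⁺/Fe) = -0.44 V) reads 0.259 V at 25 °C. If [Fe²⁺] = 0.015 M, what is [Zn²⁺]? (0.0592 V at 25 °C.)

From the Nernst equation, log Q = n(E° − E)/0.0592 = 2(0.32 − 0.259)/0.0592 = 2.061, so Q = 115.
With Q = [Zn²⁺]/[Fe²⁺] and the known concentrations, [Zn²⁺] in the numerator gives [Zn²⁺] = 1.7 M.

1.7 M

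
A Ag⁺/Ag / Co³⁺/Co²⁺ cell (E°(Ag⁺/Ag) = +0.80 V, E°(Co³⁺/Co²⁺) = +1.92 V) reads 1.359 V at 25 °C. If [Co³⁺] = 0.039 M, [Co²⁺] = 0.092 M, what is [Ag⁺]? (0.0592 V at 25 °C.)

From the Nernst equation, log Q = n(E° − E)/0.0592 = 1(1.12 − 1.359)/0.0592 = -4.037, so Q = 9.18 × 10^-5.
With Q = [Ag⁺]·[Co²⁺]/[Co³⁺] and the known concentrations, [Ag⁺] in the numerator gives [Ag⁺] = 3.9 × 10^-5 M.

3.9 × 10^-5 M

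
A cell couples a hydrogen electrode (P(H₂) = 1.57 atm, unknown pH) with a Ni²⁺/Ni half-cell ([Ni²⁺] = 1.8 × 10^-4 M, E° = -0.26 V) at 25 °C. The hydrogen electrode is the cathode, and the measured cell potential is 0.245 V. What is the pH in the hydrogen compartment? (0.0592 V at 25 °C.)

E°_cell = 0.26 V and n = 2.
log Q = n(E° − E)/0.0592 = 2×(0.26 − 0.245)/0.0592 = 0.507.
With Q = [Ni²⁺]·P(H₂) / [H⁺]^2, solving for [H⁺] gives log[H⁺] = -2.028, so pH = 2.03.

pH = 2.03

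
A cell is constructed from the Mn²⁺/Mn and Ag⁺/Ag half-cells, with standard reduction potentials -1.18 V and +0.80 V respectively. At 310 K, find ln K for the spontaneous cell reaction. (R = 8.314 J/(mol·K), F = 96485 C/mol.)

E°_cell = +0.80 − (-1.18) = 1.98 V, with n = 2 electrons transferred.
At equilibrium E = 0, so the Nernst equation gives ln K = nFE°/RT = (2)(96485)(1.98)/((8.314)(310)) = 148.25.

ln K = 148.2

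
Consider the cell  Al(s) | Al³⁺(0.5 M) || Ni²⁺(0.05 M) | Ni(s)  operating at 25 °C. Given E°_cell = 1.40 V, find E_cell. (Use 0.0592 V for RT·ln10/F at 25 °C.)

Balancing electrons gives n = 6; the reaction quotient is Q = [Al³⁺]^2/[Ni²⁺]^3 = 2000.
At 25 °C, E = E° − (0.0592/n) log Q = 1.40 − (0.0592/6)(3.301) = 1.400 − 0.033 = 1.367 V.

1.37 V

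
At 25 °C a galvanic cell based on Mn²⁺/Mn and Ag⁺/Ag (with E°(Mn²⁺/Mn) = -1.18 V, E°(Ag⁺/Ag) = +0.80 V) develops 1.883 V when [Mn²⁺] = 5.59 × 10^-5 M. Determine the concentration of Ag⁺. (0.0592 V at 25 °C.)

From the Nernst equation, log Q = n(E° − E)/0.0592 = 2(1.98 − 1.883)/0.0592 = 3.277, so Q = 1890.
With Q = [Mn²⁺]/[Ag⁺]^2 and the known concentrations, [Ag⁺]^2 in the denominator gives [Ag⁺] = 1.7 × 10^-4 M.

1.7 × 10^-4 M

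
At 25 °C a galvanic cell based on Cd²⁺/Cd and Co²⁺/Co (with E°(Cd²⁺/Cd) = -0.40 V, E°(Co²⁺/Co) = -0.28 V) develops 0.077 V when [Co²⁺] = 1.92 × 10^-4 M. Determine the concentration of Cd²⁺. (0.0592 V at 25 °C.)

0.0054 M

From the Nernst equation, log Q = n(E° − E)/0.0592 = 2(0.12 − 0.077)/0.0592 = 1.453, so Q = 28.4.
With Q = [Cd²⁺]/[Co²⁺] and the known concentrations, [Cd²⁺] in the numerator gives [Cd²⁺] = 0.0054 M.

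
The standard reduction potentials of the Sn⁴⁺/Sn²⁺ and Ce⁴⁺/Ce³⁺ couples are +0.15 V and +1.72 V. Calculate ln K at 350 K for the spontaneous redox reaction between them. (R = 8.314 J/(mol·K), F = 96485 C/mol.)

E°_cell = +1.72 − (+0.15) = 1.57 V, with n = 2 electrons transferred.
At equilibrium E = 0, so the Nernst equation gives ln K = nFE°/RT = (2)(96485)(1.57)/((8.314)(350)) = 104.11.

ln K = 104.1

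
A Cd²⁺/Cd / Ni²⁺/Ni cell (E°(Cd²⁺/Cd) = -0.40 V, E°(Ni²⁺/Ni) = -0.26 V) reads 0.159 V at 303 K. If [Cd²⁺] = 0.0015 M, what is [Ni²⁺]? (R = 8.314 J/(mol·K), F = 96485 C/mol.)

From the Nernst equation, ln Q = nF(E° − E)/RT = 2×96485×(0.14 − 0.159)/(8.314×303) = -1.455, so Q = 0.233.
With Q = [Cd²⁺]/[Ni²⁺] and the known concentrations, [Ni²⁺] in the denominator gives [Ni²⁺] = 0.0064 M.

0.0064 M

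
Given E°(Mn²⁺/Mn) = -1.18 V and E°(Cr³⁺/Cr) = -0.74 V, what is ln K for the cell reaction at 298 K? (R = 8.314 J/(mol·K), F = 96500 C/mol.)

ln K = 102.8

E°_cell = -0.74 − (-1.18) = 0.44 V, with n = 6 electrons transferred.
At equilibrium E = 0, so the Nernst equation gives ln K = nFE°/RT = (6)(96500)(0.44)/((8.314)(298)) = 102.83.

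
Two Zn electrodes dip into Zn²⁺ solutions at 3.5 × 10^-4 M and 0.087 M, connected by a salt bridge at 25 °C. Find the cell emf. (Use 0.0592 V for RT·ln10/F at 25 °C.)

0.071 V

Both half-cells are Zn²⁺/Zn, so E°_cell = 0. The concentrated side is the cathode; the cell reaction moves Zn²⁺ from high to low concentration with n = 2.
Q = [Zn²⁺]_dilute/[Zn²⁺]_conc = 3.5 × 10^-4/0.087 = 0.00402.
E = 0 − (0.0592/2) log Q = −(0.0592/2)(-2.395) = 0.0709 V.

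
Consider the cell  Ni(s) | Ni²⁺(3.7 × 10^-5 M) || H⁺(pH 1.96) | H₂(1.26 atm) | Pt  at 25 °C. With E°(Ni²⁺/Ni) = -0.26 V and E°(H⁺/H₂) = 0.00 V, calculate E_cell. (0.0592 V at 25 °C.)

0.27 V

The hydrogen couple is the cathode, so E°_cell = 0.26 V; n = 2.
[H⁺] = 10^(−1.96) = 0.011 M, and Q = [Ni²⁺]·P(H₂) / [H⁺]^2 = 0.388.
E = E° − (0.0592/2) log Q = 0.26 − (0.0592/2)(-0.411) = 0.272 V.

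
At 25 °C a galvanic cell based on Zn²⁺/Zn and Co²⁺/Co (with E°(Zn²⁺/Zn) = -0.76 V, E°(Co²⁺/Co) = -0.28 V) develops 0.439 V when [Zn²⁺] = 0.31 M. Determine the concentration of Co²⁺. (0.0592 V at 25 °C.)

From the Nernst equation, log Q = n(E° − E)/0.0592 = 2(0.48 − 0.439)/0.0592 = 1.385, so Q = 24.3.
With Q = [Zn²⁺]/[Co²⁺] and the known concentrations, [Co²⁺] in the denominator gives [Co²⁺] = 0.013 M.

0.013 M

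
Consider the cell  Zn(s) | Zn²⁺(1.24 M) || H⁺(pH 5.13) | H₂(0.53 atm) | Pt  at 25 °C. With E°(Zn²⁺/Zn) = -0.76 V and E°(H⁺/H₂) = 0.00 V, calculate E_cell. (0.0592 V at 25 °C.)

0.46 V

The hydrogen couple is the cathode, so E°_cell = 0.76 V; n = 2.
[H⁺] = 10^(−5.13) = 7.4 × 10^-6 M, and Q = [Zn²⁺]·P(H₂) / [H⁺]^2 = 1.2 × 10^10.
E = E° − (0.0592/2) log Q = 0.76 − (0.0592/2)(10.078) = 0.462 V.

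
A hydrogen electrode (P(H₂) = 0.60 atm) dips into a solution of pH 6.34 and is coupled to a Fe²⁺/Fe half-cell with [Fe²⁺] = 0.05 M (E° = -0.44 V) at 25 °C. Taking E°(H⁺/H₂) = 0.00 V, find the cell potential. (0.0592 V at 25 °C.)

0.11 V

The hydrogen couple is the cathode, so E°_cell = 0.44 V; n = 2.
[H⁺] = 10^(−6.34) = 4.6 × 10^-7 M, and Q = [Fe²⁺]·P(H₂) / [H⁺]^2 = 1.44 × 10^11.
E = E° − (0.0592/2) log Q = 0.44 − (0.0592/2)(11.157) = 0.110 V.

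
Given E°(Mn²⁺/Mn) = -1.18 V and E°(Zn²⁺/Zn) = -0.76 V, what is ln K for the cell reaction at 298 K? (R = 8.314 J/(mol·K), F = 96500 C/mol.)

E°_cell = -0.76 − (-1.18) = 0.42 V, with n = 2 electrons transferred.
At equilibrium E = 0, so the Nernst equation gives ln K = nFE°/RT = (2)(96500)(0.42)/((8.314)(298)) = 32.72.

ln K = 32.7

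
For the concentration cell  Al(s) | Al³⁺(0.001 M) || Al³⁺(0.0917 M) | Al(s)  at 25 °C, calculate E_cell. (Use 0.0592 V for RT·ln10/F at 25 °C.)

Both half-cells are Al³⁺/Al, so E°_cell = 0. The concentrated side is the cathode; the cell reaction moves Al³⁺ from high to low concentration with n = 3.
Q = [Al³⁺]_dilute/[Al³⁺]_conc = 0.001/0.0917 = 0.0109.
E = 0 − (0.0592/3) log Q = −(0.0592/3)(-1.962) = 0.0387 V.

0.039 V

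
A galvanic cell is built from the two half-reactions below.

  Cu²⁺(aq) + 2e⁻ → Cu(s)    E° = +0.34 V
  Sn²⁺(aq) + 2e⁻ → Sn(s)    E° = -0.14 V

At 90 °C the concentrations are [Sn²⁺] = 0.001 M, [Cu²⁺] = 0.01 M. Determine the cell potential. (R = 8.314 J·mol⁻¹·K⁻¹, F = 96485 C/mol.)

The Cu²⁺/Cu couple has the higher reduction potential and acts as the cathode, so E°_cell = +0.34 − (-0.14) = 0.48 V.
Balancing electrons gives n = 2; the reaction quotient is Q = [Sn²⁺]/[Cu²⁺] = 0.100.
E = E° − (RT/nF) ln Q = 0.48 − (8.314×363)/(2×96485) × (-2.303) = 0.480 + 0.036 = 0.516 V.

0.516 V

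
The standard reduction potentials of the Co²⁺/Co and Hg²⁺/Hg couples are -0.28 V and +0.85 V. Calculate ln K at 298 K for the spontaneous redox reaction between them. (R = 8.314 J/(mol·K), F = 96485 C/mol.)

ln K = 88.0

E°_cell = +0.85 − (-0.28) = 1.13 V, with n = 2 electrons transferred.
At equilibrium E = 0, so the Nernst equation gives ln K = nFE°/RT = (2)(96485)(1.13)/((8.314)(298)) = 88.01.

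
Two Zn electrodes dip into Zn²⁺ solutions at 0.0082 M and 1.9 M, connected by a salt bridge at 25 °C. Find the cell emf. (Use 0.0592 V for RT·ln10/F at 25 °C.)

Both half-cells are Zn²⁺/Zn, so E°_cell = 0. The concentrated side is the cathode; the cell reaction moves Zn²⁺ from high to low concentration with n = 2.
Q = [Zn²⁺]_dilute/[Zn²⁺]_conc = 0.0082/1.9 = 0.00432.
E = 0 − (0.0592/2) log Q = −(0.0592/2)(-2.365) = 0.0700 V.

0.070 V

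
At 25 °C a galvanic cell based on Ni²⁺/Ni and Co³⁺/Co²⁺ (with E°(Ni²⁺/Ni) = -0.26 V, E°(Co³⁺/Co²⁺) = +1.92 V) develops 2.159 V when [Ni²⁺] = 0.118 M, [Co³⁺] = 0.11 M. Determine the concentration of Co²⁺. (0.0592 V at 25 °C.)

From the Nernst equation, log Q = n(E° − E)/0.0592 = 2(2.18 − 2.159)/0.0592 = 0.709, so Q = 5.12.
With Q = [Ni²⁺]·[Co²⁺]^2/[Co³⁺]^2 and the known concentrations, [Co²⁺]^2 in the numerator gives [Co²⁺] = 0.72 M.

0.72 M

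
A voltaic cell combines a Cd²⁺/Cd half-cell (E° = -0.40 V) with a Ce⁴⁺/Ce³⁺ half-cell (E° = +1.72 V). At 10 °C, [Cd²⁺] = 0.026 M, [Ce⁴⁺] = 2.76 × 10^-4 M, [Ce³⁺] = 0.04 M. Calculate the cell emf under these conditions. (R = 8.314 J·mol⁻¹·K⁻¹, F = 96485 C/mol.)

2.04 V

The Ce⁴⁺/Ce³⁺ couple has the higher reduction potential and acts as the cathode, so E°_cell = +1.72 − (-0.40) = 2.12 V.
Balancing electrons gives n = 2; the reaction quotient is Q = [Cd²⁺]·[Ce³⁺]^2/[Ce⁴⁺]^2 = 546.
E = E° − (RT/nF) ln Q = 2.12 − (8.314×283)/(2×96485) × (6.303) = 2.120 − 0.077 = 2.043 V.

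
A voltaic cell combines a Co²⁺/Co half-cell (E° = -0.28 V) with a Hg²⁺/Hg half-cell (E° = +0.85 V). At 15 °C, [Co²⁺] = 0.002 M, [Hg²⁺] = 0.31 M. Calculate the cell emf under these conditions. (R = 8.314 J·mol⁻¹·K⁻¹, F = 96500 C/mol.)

1.19 V

The Hg²⁺/Hg couple has the higher reduction potential and acts as the cathode, so E°_cell = +0.85 − (-0.28) = 1.13 V.
Balancing electrons gives n = 2; the reaction quotient is Q = [Co²⁺]/[Hg²⁺] = 0.00645.
E = E° − (RT/nF) ln Q = 1.13 − (8.314×288)/(2×96500) × (-5.043) = 1.130 + 0.063 = 1.193 V.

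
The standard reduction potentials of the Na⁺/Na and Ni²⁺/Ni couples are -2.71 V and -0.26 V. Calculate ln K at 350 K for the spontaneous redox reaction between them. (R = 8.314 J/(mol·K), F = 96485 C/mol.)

E°_cell = -0.26 − (-2.71) = 2.45 V, with n = 2 electrons transferred.
At equilibrium E = 0, so the Nernst equation gives ln K = nFE°/RT = (2)(96485)(2.45)/((8.314)(350)) = 162.47.

ln K = 162.5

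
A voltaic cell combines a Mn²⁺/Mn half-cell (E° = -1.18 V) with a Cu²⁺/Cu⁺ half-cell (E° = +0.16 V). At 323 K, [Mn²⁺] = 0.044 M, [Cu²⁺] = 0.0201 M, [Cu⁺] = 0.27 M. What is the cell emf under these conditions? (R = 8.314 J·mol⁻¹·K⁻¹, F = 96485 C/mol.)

1.31 V

The Cu²⁺/Cu⁺ couple has the higher reduction potential and acts as the cathode, so E°_cell = +0.16 − (-1.18) = 1.34 V.
Balancing electrons gives n = 2; the reaction quotient is Q = [Mn²⁺]·[Cu⁺]^2/[Cu²⁺]^2 = 7.94.
E = E° − (RT/nF) ln Q = 1.34 − (8.314×323)/(2×96485) × (2.072) = 1.340 − 0.029 = 1.311 V.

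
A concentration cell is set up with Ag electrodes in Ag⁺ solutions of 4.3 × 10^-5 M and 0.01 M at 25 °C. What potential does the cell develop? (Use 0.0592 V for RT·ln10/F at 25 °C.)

Both half-cells are Ag⁺/Ag, so E°_cell = 0. The concentrated side is the cathode; the cell reaction moves Ag⁺ from high to low concentration with n = 1.
Q = [Ag⁺]_dilute/[Ag⁺]_conc = 4.3 × 10^-5/0.01 = 0.00430.
E = 0 − (0.0592/1) log Q = −(0.0592/1)(-2.367) = 0.1401 V.

0.14 V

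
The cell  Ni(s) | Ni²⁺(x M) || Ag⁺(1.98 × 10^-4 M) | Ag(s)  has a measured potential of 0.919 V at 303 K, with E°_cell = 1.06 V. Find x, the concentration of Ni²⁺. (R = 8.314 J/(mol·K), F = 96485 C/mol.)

0.0019 M

From the Nernst equation, ln Q = nF(E° − E)/RT = 2×96485×(1.06 − 0.919)/(8.314×303) = 10.801, so Q = 4.91 × 10^4.
With Q = [Ni²⁺]/[Ag⁺]^2 and the known concentrations, [Ni²⁺] in the numerator gives [Ni²⁺] = 0.0019 M.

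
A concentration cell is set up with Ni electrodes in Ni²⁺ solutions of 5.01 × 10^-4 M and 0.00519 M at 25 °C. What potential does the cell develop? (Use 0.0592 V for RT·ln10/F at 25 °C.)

Both half-cells are Ni²⁺/Ni, so E°_cell = 0. The concentrated side is the cathode; the cell reaction moves Ni²⁺ from high to low concentration with n = 2.
Q = [Ni²⁺]_dilute/[Ni²⁺]_conc = 5.01 × 10^-4/0.00519 = 0.0965.
E = 0 − (0.0592/2) log Q = −(0.0592/2)(-1.015) = 0.0300 V.

0.030 V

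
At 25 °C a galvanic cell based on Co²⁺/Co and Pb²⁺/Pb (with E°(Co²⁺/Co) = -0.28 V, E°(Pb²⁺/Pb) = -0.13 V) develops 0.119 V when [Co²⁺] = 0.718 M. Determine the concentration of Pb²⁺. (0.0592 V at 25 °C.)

From the Nernst equation, log Q = n(E° − E)/0.0592 = 2(0.15 − 0.119)/0.0592 = 1.047, so Q = 11.2.
With Q = [Co²⁺]/[Pb²⁺] and the known concentrations, [Pb²⁺] in the denominator gives [Pb²⁺] = 0.064 M.

0.064 M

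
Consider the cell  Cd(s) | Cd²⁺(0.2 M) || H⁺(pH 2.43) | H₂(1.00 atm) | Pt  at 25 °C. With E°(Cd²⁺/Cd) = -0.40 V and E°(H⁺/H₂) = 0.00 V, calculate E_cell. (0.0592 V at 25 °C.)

The hydrogen couple is the cathode, so E°_cell = 0.40 V; n = 2.
[H⁺] = 10^(−2.43) = 0.0037 M, and Q = [Cd²⁺]·P(H₂) / [H⁺]^2 = 1.45 × 10^4.
E = E° − (0.0592/2) log Q = 0.40 − (0.0592/2)(4.161) = 0.277 V.

0.28 V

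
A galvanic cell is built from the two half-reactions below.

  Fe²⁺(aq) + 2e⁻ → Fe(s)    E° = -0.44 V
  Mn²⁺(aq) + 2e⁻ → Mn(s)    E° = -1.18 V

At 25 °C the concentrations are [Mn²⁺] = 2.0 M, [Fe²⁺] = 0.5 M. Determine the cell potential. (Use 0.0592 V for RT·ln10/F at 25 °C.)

The Fe²⁺/Fe couple has the higher reduction potential and acts as the cathode, so E°_cell = -0.44 − (-1.18) = 0.74 V.
Balancing electrons gives n = 2; the reaction quotient is Q = [Mn²⁺]/[Fe²⁺] = 4.00.
At 25 °C, E = E° − (0.0592/n) log Q = 0.74 − (0.0592/2)(0.602) = 0.740 − 0.018 = 0.722 V.

0.722 V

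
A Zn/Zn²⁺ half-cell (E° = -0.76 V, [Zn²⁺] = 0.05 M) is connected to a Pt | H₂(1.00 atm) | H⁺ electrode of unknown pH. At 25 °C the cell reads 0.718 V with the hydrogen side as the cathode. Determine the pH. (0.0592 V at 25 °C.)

pH = 1.36

E°_cell = 0.76 V and n = 2.
log Q = n(E° − E)/0.0592 = 2×(0.76 − 0.718)/0.0592 = 1.419.
With Q = [Zn²⁺]·P(H₂) / [H⁺]^2, solving for [H⁺] gives log[H⁺] = -1.360, so pH = 1.36.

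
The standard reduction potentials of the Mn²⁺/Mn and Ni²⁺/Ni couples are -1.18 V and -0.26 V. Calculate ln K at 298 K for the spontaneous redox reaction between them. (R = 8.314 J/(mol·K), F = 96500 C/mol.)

ln K = 71.7

E°_cell = -0.26 − (-1.18) = 0.92 V, with n = 2 electrons transferred.
At equilibrium E = 0, so the Nernst equation gives ln K = nFE°/RT = (2)(96500)(0.92)/((8.314)(298)) = 71.67.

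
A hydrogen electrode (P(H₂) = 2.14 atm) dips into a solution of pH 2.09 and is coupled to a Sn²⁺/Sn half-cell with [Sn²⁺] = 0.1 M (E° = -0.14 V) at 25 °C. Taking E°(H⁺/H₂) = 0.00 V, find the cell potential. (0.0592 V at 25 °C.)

0.036 V

The hydrogen couple is the cathode, so E°_cell = 0.14 V; n = 2.
[H⁺] = 10^(−2.09) = 0.0081 M, and Q = [Sn²⁺]·P(H₂) / [H⁺]^2 = 3240.
E = E° − (0.0592/2) log Q = 0.14 − (0.0592/2)(3.510) = 0.036 V.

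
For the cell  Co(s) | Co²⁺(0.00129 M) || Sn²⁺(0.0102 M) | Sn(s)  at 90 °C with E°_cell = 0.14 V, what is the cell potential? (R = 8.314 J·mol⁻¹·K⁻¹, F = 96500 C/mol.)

Balancing electrons gives n = 2; the reaction quotient is Q = [Co²⁺]/[Sn²⁺] = 0.126.
E = E° − (RT/nF) ln Q = 0.14 − (8.314×363)/(2×96500) × (-2.068) = 0.140 + 0.032 = 0.172 V.

0.172 V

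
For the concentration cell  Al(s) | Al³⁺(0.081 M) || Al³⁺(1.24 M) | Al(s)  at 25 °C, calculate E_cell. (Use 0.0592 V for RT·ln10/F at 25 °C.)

0.023 V

Both half-cells are Al³⁺/Al, so E°_cell = 0. The concentrated side is the cathode; the cell reaction moves Al³⁺ from high to low concentration with n = 3.
Q = [Al³⁺]_dilute/[Al³⁺]_conc = 0.081/1.24 = 0.0653.
E = 0 − (0.0592/3) log Q = −(0.0592/3)(-1.185) = 0.0234 V.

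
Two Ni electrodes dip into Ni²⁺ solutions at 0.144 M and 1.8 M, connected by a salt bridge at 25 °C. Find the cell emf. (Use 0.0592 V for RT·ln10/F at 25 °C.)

0.032 V

Both half-cells are Ni²⁺/Ni, so E°_cell = 0. The concentrated side is the cathode; the cell reaction moves Ni²⁺ from high to low concentration with n = 2.
Q = [Ni²⁺]_dilute/[Ni²⁺]_conc = 0.144/1.8 = 0.0800.
E = 0 − (0.0592/2) log Q = −(0.0592/2)(-1.097) = 0.0325 V.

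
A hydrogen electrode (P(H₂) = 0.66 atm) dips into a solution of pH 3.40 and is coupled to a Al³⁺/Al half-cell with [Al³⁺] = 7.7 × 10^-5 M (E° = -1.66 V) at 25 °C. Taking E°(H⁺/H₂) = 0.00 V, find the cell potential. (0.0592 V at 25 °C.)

1.55 V

The hydrogen couple is the cathode, so E°_cell = 1.66 V; n = 6.
[H⁺] = 10^(−3.40) = 4 × 10^-4 M, and Q = [Al³⁺]^2·P(H₂)^3 / [H⁺]^6 = 4.28 × 10^11.
E = E° − (0.0592/6) log Q = 1.66 − (0.0592/6)(11.632) = 1.545 V.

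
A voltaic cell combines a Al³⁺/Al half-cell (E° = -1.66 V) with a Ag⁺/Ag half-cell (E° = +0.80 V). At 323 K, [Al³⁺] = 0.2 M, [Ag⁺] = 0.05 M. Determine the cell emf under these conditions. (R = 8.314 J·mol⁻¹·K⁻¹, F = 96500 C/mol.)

2.39 V

The Ag⁺/Ag couple has the higher reduction potential and acts as the cathode, so E°_cell = +0.80 − (-1.66) = 2.46 V.
Balancing electrons gives n = 3; the reaction quotient is Q = [Al³⁺]/[Ag⁺]^3 = 1600.
E = E° − (RT/nF) ln Q = 2.46 − (8.314×323)/(3×96500) × (7.378) = 2.460 − 0.068 = 2.392 V.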